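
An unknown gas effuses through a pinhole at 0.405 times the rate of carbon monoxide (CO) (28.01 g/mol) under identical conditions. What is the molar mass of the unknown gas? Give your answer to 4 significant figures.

Using Graham's law: rate_X/rate_CO = √(M_CO/M_X).
0.405 = √(28.01/M_X)
M_X = 28.01 / 0.405² = 28.01 / 0.1640 = 170.8 g/mol

170.8 g/mol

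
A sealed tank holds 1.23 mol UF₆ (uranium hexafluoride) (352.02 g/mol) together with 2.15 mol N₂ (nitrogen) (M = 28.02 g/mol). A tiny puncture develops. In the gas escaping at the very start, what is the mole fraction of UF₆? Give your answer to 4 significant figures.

Rate_i ∝ x_i/√M_i (Graham's law weighted by mole fraction), so the effusate composition follows n_i/√M_i.
So x_UF₆ in the escaping gas = (n_UF₆/√M_UF₆) / Σ(n_i/√M_i)
= (1.23/√352.02) / (1.23/√352.02 + 2.15/√28.02) = 0.06556/(0.06556 + 0.4062) = 0.1390.

0.1390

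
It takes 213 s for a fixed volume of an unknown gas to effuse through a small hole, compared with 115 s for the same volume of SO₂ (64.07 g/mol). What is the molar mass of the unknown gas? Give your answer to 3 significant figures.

By Graham's law, t_X/t_SO₂ = √(M_X/M_SO₂).
213/115 = 1.852 = √(M_X/64.07)
M_X = 64.07 × 1.852² = 64.07 × 3.431 = 220 g/mol

220 g/mol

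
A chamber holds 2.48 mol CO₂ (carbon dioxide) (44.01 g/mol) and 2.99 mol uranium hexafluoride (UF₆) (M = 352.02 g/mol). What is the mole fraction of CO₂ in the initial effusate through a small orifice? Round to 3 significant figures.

0.701

Each component's effusion rate ∝ (its partial pressure)·(1/√M) ∝ n_i/√M_i.
x_CO₂(eff) = (n_CO₂/√M_CO₂) / (n_CO₂/√M_CO₂ + n_UF₆/√M_UF₆)
= (2.48/√44.01) / (2.48/√44.01 + 2.99/√352.02) = 0.3738/(0.3738 + 0.1594) = 0.701.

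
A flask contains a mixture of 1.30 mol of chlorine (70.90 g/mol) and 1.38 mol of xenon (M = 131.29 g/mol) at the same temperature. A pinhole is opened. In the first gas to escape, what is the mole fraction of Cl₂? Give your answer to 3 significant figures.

Effusion rate of each component ∝ n_i/√M_i (partial pressure × 1/√M).
So x_Cl₂ in the escaping gas = (n_Cl₂/√M_Cl₂) / Σ(n_i/√M_i)
= (1.30/√70.90) / (1.30/√70.90 + 1.38/√131.29) = 0.1544/(0.1544 + 0.1204) = 0.562.

0.562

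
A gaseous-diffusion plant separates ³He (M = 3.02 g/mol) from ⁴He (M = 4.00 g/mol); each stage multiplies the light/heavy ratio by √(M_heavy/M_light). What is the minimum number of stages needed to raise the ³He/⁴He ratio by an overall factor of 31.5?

With α = √(4.00/3.02) per stage, ln α = ½ ln(1.32450) = 0.1405.
Need α^N ≥ 31.5 ⇒ N ≥ ln(31.5) / ln α = 3.450 / 0.1405 = 24.55.
Rounding up, N = 25 stages.

25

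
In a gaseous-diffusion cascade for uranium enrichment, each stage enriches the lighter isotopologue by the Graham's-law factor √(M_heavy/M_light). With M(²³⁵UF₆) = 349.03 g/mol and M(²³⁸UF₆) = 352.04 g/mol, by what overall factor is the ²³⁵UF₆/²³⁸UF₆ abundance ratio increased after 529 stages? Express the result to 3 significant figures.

9.69

Each stage multiplies the ratio by α = √(352.04/349.03), so after 529 stages the overall factor is α^529 = (352.04/349.03)^(529/2).
= 1.00862^(529/2) = 9.69.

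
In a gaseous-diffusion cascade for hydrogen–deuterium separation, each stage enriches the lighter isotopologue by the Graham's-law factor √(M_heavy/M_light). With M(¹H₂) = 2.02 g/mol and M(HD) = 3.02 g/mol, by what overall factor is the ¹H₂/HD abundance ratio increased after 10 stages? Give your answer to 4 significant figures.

7.469

After 10 stages the ratio has grown by (√(3.02/2.02))^10 = (3.02/2.02)^(10/2).
= 1.49505^5 = 7.469.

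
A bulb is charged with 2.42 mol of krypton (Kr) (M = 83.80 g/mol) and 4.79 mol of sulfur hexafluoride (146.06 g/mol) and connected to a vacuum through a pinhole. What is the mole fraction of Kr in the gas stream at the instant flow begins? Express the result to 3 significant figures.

Rate_i ∝ x_i/√M_i (Graham's law weighted by mole fraction), so the effusate composition follows n_i/√M_i.
So x_Kr in the escaping gas = (n_Kr/√M_Kr) / Σ(n_i/√M_i)
= (2.42/√83.80) / (2.42/√83.80 + 4.79/√146.06) = 0.2644/(0.2644 + 0.3963) = 0.400.

0.400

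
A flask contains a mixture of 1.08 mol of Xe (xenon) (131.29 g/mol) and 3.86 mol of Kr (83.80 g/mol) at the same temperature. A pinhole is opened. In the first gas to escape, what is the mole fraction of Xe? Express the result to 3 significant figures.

Each component's effusion rate ∝ (its partial pressure)·(1/√M) ∝ n_i/√M_i.
So x_Xe in the escaping gas = (n_Xe/√M_Xe) / Σ(n_i/√M_i)
= (1.08/√131.29) / (1.08/√131.29 + 3.86/√83.80) = 0.09426/(0.09426 + 0.4217) = 0.183.

0.183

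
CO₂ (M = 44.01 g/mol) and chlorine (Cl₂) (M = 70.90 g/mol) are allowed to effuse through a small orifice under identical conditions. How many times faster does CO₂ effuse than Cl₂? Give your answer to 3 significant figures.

1.27

Since effusion rate ∝ 1/√M, rate_CO₂/rate_Cl₂ = √(M_Cl₂/M_CO₂) = √(70.90/44.01) = √1.611 = 1.27.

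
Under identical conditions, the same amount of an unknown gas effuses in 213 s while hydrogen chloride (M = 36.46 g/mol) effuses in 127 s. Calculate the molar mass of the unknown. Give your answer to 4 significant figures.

Graham's law gives t_X/t_HCl = √(M_X/M_HCl).
213/127 = 1.677 = √(M_X/36.46)
M_X = 36.46 × 1.677² = 36.46 × 2.813 = 102.6 g/mol

102.6 g/mol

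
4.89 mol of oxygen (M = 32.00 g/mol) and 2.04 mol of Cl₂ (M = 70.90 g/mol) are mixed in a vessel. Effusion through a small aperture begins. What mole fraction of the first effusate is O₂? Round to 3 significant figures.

The effusion rate of species i is ∝ p_i/√M_i ∝ n_i/√M_i.
Mole fraction of O₂ in the effusate = (n_O₂/√M_O₂) / (n_O₂/√M_O₂ + n_Cl₂/√M_Cl₂)
= (4.89/√32.00) / (4.89/√32.00 + 2.04/√70.90) = 0.8644/(0.8644 + 0.2423) = 0.781.

0.781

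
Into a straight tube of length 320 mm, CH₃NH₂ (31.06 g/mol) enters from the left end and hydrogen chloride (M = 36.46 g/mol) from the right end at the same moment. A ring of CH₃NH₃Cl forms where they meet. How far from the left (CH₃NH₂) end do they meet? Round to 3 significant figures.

166 mm

Graham's law gives d_CH₃NH₂/d_HCl = rate_CH₃NH₂/rate_HCl = √(M_HCl/M_CH₃NH₂) = √(36.46/31.06) = 1.083.
With d_CH₃NH₂ + d_HCl = 320 mm, d_HCl = 320/(1 + 1.083) = 153.6 mm.
d_CH₃NH₂ = 320 − 153.6 = 166 mm.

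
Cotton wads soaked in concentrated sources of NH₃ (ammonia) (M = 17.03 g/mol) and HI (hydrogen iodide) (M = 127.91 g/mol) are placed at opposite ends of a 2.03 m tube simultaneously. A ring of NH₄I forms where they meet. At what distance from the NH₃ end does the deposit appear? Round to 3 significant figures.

1.49 m

Graham's law gives d_NH₃/d_HI = rate_NH₃/rate_HI = √(M_HI/M_NH₃) = √(127.91/17.03) = 2.741.
With d_NH₃ + d_HI = 2.03 m, d_HI = 2.03/(1 + 2.741) = 0.5427 m.
d_NH₃ = 2.03 − 0.5427 = 1.49 m.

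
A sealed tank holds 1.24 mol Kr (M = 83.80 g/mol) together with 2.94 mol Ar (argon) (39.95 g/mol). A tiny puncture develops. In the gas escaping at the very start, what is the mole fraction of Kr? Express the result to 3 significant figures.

Effusion rate of each component ∝ n_i/√M_i (partial pressure × 1/√M).
x_Kr(eff) = (n_Kr/√M_Kr) / (n_Kr/√M_Kr + n_Ar/√M_Ar)
= (1.24/√83.80) / (1.24/√83.80 + 2.94/√39.95) = 0.1355/(0.1355 + 0.4651) = 0.226.

0.226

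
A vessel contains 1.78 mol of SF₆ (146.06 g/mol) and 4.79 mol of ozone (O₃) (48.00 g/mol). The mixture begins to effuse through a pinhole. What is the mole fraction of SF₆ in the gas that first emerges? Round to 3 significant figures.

0.176

Each component's effusion rate ∝ (its partial pressure)·(1/√M) ∝ n_i/√M_i.
So x_SF₆ in the escaping gas = (n_SF₆/√M_SF₆) / Σ(n_i/√M_i)
= (1.78/√146.06) / (1.78/√146.06 + 4.79/√48.00) = 0.1473/(0.1473 + 0.6914) = 0.176.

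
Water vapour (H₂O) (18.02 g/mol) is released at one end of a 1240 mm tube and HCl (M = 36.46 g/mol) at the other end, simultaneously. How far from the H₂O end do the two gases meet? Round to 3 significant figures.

In equal time, each gas travels a distance ∝ its rate ∝ 1/√M, so d_H₂O/d_HCl = √(M_HCl/M_H₂O) = √(36.46/18.02) = 1.422.
With d_H₂O + d_HCl = 1240 mm, d_HCl = 1240/(1 + 1.422) = 511.9 mm.
d_H₂O = 1240 − 511.9 = 728 mm.

728 mm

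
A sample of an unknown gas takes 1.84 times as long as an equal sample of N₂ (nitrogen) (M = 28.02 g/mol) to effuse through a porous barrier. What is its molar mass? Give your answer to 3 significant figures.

94.9 g/mol

By Graham's law, t_X/t_N₂ = √(M_X/M_N₂).
1.84 = √(M_X/28.02)
M_X = 28.02 × 1.84² = 28.02 × 3.386 = 94.9 g/mol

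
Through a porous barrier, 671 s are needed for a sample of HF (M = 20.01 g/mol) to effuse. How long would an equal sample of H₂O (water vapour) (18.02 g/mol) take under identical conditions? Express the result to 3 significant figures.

Graham's law gives t_H₂O/t_HF = √(M_H₂O/M_HF) = √(18.02/20.01) = √0.9005 = 0.9490.
So the time for H₂O is 671 × 0.9490 = 637 s.

637 s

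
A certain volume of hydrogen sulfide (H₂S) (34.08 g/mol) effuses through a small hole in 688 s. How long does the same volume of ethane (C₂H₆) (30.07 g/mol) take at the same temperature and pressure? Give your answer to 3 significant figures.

646 s

By Graham's law, t_C₂H₆/t_H₂S = √(M_C₂H₆/M_H₂S) = √(30.07/34.08) = √0.8823 = 0.9393.
So the time for C₂H₆ is 688 × 0.9393 = 646 s.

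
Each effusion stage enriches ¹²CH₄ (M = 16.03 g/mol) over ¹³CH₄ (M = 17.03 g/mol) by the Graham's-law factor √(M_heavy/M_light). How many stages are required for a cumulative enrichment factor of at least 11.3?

Single-stage factor α = √(17.03/16.03), so ln α = ½ ln(1.06238) = 0.03026.
Need α^N ≥ 11.3 ⇒ N ≥ ln(11.3) / ln α = 2.425 / 0.03026 = 80.14.
Rounding up, N = 81 stages.

81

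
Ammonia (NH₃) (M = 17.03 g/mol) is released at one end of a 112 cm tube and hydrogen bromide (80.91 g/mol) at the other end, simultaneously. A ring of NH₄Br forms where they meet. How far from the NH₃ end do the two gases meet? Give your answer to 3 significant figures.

76.8 cm

Distances travelled in equal time are proportional to diffusion rates, so d_NH₃/d_HBr = √(M_HBr/M_NH₃) = √(80.91/17.03) = 2.180.
With d_NH₃ + d_HBr = 112 cm, d_HBr = 112/(1 + 2.180) = 35.22 cm.
d_NH₃ = 112 − 35.22 = 76.8 cm.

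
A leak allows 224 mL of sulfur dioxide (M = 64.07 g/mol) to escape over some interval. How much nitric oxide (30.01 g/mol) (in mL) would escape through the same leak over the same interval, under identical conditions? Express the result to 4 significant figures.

327.3 mL

By Graham's law, rate_NO/rate_SO₂ = √(M_SO₂/M_NO) = √(64.07/30.01) = √2.135 = 1.461.
So the volume for NO is 224 × 1.461 = 327.3 mL.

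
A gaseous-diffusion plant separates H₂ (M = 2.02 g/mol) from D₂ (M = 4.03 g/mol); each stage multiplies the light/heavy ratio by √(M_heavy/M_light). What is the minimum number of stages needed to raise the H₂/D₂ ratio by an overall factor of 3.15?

4

With α = √(4.03/2.02) per stage, ln α = ½ ln(1.99505) = 0.3453.
Need α^N ≥ 3.15 ⇒ N ≥ ln(3.15) / ln α = 1.147 / 0.3453 = 3.32.
So at least 4 stages are needed.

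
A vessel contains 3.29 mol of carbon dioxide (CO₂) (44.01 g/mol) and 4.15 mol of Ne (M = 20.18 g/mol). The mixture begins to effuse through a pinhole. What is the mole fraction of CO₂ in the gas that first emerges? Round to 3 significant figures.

Rate_i ∝ x_i/√M_i (Graham's law weighted by mole fraction), so the effusate composition follows n_i/√M_i.
x_CO₂(eff) = (n_CO₂/√M_CO₂) / (n_CO₂/√M_CO₂ + n_Ne/√M_Ne)
= (3.29/√44.01) / (3.29/√44.01 + 4.15/√20.18) = 0.4959/(0.4959 + 0.9238) = 0.349.

0.349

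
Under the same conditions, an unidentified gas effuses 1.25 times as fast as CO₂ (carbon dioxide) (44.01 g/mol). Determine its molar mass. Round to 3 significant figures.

28.2 g/mol

From Graham's law, rate_X/rate_CO₂ = √(M_CO₂/M_X).
1.25 = √(44.01/M_X)
M_X = 44.01 / 1.25² = 44.01 / 1.562 = 28.2 g/mol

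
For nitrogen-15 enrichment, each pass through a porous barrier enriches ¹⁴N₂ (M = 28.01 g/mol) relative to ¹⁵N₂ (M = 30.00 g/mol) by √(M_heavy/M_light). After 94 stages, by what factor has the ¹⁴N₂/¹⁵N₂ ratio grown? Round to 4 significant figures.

After 94 stages the ratio has grown by (√(30.00/28.01))^94 = (30.00/28.01)^(94/2).
= 1.07105^47 = 25.18.

25.18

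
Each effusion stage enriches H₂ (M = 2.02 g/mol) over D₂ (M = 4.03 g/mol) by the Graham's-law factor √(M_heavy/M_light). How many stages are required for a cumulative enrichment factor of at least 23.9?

10

Per stage α = (4.03/2.02)^(1/2) = 1.99505^0.5, giving ln α = 0.3453.
Need α^N ≥ 23.9 ⇒ N ≥ ln(23.9) / ln α = 3.174 / 0.3453 = 9.19.
Rounding up, N = 10 stages.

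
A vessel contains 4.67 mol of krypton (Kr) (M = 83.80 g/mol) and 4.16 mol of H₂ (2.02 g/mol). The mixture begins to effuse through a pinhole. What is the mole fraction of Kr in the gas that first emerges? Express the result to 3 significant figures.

0.148

Each component's effusion rate ∝ (its partial pressure)·(1/√M) ∝ n_i/√M_i.
Mole fraction of Kr in the effusate = (n_Kr/√M_Kr) / (n_Kr/√M_Kr + n_H₂/√M_H₂)
= (4.67/√83.80) / (4.67/√83.80 + 4.16/√2.02) = 0.5101/(0.5101 + 2.927) = 0.148.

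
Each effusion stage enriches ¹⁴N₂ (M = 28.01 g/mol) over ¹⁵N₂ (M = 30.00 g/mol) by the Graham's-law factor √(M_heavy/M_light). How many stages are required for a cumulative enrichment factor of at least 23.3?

92

With α = √(30.00/28.01) per stage, ln α = ½ ln(1.07105) = 0.03432.
Need α^N ≥ 23.3 ⇒ N ≥ ln(23.3) / ln α = 3.148 / 0.03432 = 91.74.
Minimum whole number of stages: N = 92.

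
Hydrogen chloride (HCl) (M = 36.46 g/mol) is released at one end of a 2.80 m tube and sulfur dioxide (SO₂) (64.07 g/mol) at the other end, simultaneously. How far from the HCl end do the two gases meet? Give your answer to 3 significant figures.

Distances travelled in equal time are proportional to diffusion rates, so d_HCl/d_SO₂ = √(M_SO₂/M_HCl) = √(64.07/36.46) = 1.326.
With d_HCl + d_SO₂ = 2.80 m, d_SO₂ = 2.80/(1 + 1.326) = 1.204 m.
d_HCl = 2.80 − 1.204 = 1.60 m.

1.60 m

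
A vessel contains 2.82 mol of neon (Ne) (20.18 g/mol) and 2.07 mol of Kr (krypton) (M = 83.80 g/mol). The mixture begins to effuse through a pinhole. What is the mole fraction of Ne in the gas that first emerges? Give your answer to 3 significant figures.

0.735

Rate_i ∝ x_i/√M_i (Graham's law weighted by mole fraction), so the effusate composition follows n_i/√M_i.
Mole fraction of Ne in the effusate = (n_Ne/√M_Ne) / (n_Ne/√M_Ne + n_Kr/√M_Kr)
= (2.82/√20.18) / (2.82/√20.18 + 2.07/√83.80) = 0.6278/(0.6278 + 0.2261) = 0.735.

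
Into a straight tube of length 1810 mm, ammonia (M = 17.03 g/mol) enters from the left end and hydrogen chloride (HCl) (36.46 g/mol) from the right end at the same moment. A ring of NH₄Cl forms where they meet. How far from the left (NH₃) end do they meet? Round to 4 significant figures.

1075 mm

The fronts meet when d_NH₃ + d_HCl = L with d_NH₃/d_HCl = √(M_HCl/M_NH₃) (Graham's law). Here √(M_HCl/M_NH₃) = √(36.46/17.03) = 1.463.
With d_NH₃ + d_HCl = 1810 mm, d_HCl = 1810/(1 + 1.463) = 734.8 mm.
d_NH₃ = 1810 − 734.8 = 1075 mm.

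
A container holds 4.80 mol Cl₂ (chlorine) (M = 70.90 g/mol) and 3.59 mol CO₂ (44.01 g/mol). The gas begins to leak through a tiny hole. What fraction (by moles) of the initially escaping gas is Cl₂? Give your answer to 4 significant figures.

0.5130

Each component's effusion rate ∝ (its partial pressure)·(1/√M) ∝ n_i/√M_i.
So x_Cl₂ in the escaping gas = (n_Cl₂/√M_Cl₂) / Σ(n_i/√M_i)
= (4.80/√70.90) / (4.80/√70.90 + 3.59/√44.01) = 0.5701/(0.5701 + 0.5412) = 0.5130.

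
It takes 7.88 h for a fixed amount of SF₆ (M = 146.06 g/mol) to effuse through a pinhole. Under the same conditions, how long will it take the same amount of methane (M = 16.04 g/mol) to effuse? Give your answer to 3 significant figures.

From Graham's law, t_CH₄/t_SF₆ = √(M_CH₄/M_SF₆) = √(16.04/146.06) = √0.1098 = 0.3314.
So the time for CH₄ is 7.88 × 0.3314 = 2.61 h.

2.61 h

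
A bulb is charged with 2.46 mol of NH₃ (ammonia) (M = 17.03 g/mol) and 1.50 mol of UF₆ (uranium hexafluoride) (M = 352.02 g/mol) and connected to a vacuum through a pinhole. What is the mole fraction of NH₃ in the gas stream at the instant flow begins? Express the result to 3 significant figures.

0.882

Effusion rate of each component ∝ n_i/√M_i (partial pressure × 1/√M).
So x_NH₃ in the escaping gas = (n_NH₃/√M_NH₃) / Σ(n_i/√M_i)
= (2.46/√17.03) / (2.46/√17.03 + 1.50/√352.02) = 0.5961/(0.5961 + 0.07995) = 0.882.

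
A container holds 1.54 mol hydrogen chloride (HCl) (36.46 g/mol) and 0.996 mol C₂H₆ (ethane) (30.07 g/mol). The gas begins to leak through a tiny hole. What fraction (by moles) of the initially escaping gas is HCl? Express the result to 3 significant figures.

Each component's effusion rate ∝ (its partial pressure)·(1/√M) ∝ n_i/√M_i.
x_HCl(eff) = (n_HCl/√M_HCl) / (n_HCl/√M_HCl + n_C₂H₆/√M_C₂H₆)
= (1.54/√36.46) / (1.54/√36.46 + 0.996/√30.07) = 0.2550/(0.2550 + 0.1816) = 0.584.

0.584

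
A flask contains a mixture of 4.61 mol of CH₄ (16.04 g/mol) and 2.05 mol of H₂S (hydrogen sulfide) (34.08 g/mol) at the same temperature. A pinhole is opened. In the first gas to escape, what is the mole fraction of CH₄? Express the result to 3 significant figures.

The effusion rate of species i is ∝ p_i/√M_i ∝ n_i/√M_i.
So x_CH₄ in the escaping gas = (n_CH₄/√M_CH₄) / Σ(n_i/√M_i)
= (4.61/√16.04) / (4.61/√16.04 + 2.05/√34.08) = 1.151/(1.151 + 0.3512) = 0.766.

0.766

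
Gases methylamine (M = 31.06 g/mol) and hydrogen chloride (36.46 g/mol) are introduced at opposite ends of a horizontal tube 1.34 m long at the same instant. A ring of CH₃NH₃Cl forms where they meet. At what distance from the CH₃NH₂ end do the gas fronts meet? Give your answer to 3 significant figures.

0.697 m

Distances travelled in equal time are proportional to diffusion rates, so d_CH₃NH₂/d_HCl = √(M_HCl/M_CH₃NH₂) = √(36.46/31.06) = 1.083.
With d_CH₃NH₂ + d_HCl = 1.34 m, d_HCl = 1.34/(1 + 1.083) = 0.6432 m.
d_CH₃NH₂ = 1.34 − 0.6432 = 0.697 m.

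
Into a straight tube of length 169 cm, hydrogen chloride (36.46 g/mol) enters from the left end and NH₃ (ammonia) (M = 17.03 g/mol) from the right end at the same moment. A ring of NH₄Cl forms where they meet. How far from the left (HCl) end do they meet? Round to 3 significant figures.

68.6 cm

Distances travelled in equal time are proportional to diffusion rates, so d_HCl/d_NH₃ = √(M_NH₃/M_HCl) = √(17.03/36.46) = 0.6834.
With d_HCl + d_NH₃ = 169 cm, d_NH₃ = 169/(1 + 0.6834) = 100.4 cm.
d_HCl = 169 − 100.4 = 68.6 cm.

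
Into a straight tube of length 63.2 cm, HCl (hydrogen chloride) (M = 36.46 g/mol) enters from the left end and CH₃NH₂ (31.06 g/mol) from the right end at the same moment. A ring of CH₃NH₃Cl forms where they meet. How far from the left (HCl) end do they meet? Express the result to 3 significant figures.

30.3 cm

In equal time, each gas travels a distance ∝ its rate ∝ 1/√M, so d_HCl/d_CH₃NH₂ = √(M_CH₃NH₂/M_HCl) = √(31.06/36.46) = 0.9230.
With d_HCl + d_CH₃NH₂ = 63.2 cm, d_CH₃NH₂ = 63.2/(1 + 0.9230) = 32.87 cm.
d_HCl = 63.2 − 32.87 = 30.3 cm.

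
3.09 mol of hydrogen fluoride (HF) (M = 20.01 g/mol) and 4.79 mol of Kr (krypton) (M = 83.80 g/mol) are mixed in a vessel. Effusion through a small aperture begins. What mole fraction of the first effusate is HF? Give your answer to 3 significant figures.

Each component's effusion rate ∝ (its partial pressure)·(1/√M) ∝ n_i/√M_i.
Mole fraction of HF in the effusate = (n_HF/√M_HF) / (n_HF/√M_HF + n_Kr/√M_Kr)
= (3.09/√20.01) / (3.09/√20.01 + 4.79/√83.80) = 0.6908/(0.6908 + 0.5233) = 0.569.

0.569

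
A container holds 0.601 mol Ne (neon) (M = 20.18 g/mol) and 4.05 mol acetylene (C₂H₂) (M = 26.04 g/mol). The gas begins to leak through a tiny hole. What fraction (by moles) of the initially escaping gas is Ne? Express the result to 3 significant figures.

0.144

The effusion rate of species i is ∝ p_i/√M_i ∝ n_i/√M_i.
So x_Ne in the escaping gas = (n_Ne/√M_Ne) / Σ(n_i/√M_i)
= (0.601/√20.18) / (0.601/√20.18 + 4.05/√26.04) = 0.1338/(0.1338 + 0.7937) = 0.144.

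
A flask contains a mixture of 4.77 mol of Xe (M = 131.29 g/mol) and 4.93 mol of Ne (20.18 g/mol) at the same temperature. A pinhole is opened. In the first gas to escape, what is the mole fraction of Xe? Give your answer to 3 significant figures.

0.275

The effusion rate of species i is ∝ p_i/√M_i ∝ n_i/√M_i.
So x_Xe in the escaping gas = (n_Xe/√M_Xe) / Σ(n_i/√M_i)
= (4.77/√131.29) / (4.77/√131.29 + 4.93/√20.18) = 0.4163/(0.4163 + 1.097) = 0.275.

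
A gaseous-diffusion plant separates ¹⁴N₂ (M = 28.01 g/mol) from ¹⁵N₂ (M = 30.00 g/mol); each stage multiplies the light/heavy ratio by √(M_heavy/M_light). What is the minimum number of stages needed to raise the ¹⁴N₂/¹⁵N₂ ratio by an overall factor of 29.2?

Per stage α = (30.00/28.01)^(1/2) = 1.07105^0.5, giving ln α = 0.03432.
Need α^N ≥ 29.2 ⇒ N ≥ ln(29.2) / ln α = 3.374 / 0.03432 = 98.32.
Rounding up, N = 99 stages.

99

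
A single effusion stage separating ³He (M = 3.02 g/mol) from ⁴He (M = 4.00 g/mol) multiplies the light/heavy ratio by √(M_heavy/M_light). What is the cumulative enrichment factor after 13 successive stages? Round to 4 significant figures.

6.214

Overall factor = α^13 with α = √(4.00/3.02), i.e. (4.00/3.02)^(13/2).
= 1.32450^(13/2) = 6.214.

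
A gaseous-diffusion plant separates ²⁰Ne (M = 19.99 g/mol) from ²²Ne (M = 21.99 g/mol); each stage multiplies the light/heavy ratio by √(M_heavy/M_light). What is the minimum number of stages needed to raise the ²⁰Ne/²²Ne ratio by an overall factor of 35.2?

Per stage α = (21.99/19.99)^(1/2) = 1.10005^0.5, giving ln α = 0.04768.
Need α^N ≥ 35.2 ⇒ N ≥ ln(35.2) / ln α = 3.561 / 0.04768 = 74.69.
So at least 75 stages are needed.

75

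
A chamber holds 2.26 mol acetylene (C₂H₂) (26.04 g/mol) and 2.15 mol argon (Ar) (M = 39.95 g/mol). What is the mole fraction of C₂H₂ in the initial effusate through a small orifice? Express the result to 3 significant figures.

Rate_i ∝ x_i/√M_i (Graham's law weighted by mole fraction), so the effusate composition follows n_i/√M_i.
So x_C₂H₂ in the escaping gas = (n_C₂H₂/√M_C₂H₂) / Σ(n_i/√M_i)
= (2.26/√26.04) / (2.26/√26.04 + 2.15/√39.95) = 0.4429/(0.4429 + 0.3402) = 0.566.

0.566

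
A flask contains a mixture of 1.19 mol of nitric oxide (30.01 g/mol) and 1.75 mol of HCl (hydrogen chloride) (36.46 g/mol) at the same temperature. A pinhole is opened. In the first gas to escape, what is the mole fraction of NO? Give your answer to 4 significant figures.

0.4284

Effusion rate of each component ∝ n_i/√M_i (partial pressure × 1/√M).
x_NO(eff) = (n_NO/√M_NO) / (n_NO/√M_NO + n_HCl/√M_HCl)
= (1.19/√30.01) / (1.19/√30.01 + 1.75/√36.46) = 0.2172/(0.2172 + 0.2898) = 0.4284.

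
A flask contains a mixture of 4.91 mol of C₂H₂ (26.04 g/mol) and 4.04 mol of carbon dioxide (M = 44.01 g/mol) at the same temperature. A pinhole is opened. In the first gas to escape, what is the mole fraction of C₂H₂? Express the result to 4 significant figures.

Effusion rate of each component ∝ n_i/√M_i (partial pressure × 1/√M).
So x_C₂H₂ in the escaping gas = (n_C₂H₂/√M_C₂H₂) / Σ(n_i/√M_i)
= (4.91/√26.04) / (4.91/√26.04 + 4.04/√44.01) = 0.9622/(0.9622 + 0.6090) = 0.6124.

0.6124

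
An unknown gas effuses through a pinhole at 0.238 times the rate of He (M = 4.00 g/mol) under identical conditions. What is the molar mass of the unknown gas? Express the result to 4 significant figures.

From Graham's law, rate_X/rate_He = √(M_He/M_X).
0.238 = √(4.00/M_X)
M_X = 4.00 / 0.238² = 4.00 / 0.05664 = 70.62 g/mol

70.62 g/mol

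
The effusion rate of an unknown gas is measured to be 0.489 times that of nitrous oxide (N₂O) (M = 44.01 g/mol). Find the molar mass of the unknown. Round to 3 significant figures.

184 g/mol

Using Graham's law: rate_X/rate_N₂O = √(M_N₂O/M_X).
0.489 = √(44.01/M_X)
M_X = 44.01 / 0.489² = 44.01 / 0.2391 = 184 g/mol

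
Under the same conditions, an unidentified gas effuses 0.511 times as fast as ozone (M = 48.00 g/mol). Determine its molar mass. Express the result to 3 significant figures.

By Graham's law, rate_X/rate_O₃ = √(M_O₃/M_X).
0.511 = √(48.00/M_X)
M_X = 48.00 / 0.511² = 48.00 / 0.2611 = 184 g/mol

184 g/mol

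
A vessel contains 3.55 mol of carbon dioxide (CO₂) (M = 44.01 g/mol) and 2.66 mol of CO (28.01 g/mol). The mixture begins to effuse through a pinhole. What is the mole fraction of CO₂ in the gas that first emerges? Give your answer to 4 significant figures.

0.5157

Rate_i ∝ x_i/√M_i (Graham's law weighted by mole fraction), so the effusate composition follows n_i/√M_i.
Mole fraction of CO₂ in the effusate = (n_CO₂/√M_CO₂) / (n_CO₂/√M_CO₂ + n_CO/√M_CO)
= (3.55/√44.01) / (3.55/√44.01 + 2.66/√28.01) = 0.5351/(0.5351 + 0.5026) = 0.5157.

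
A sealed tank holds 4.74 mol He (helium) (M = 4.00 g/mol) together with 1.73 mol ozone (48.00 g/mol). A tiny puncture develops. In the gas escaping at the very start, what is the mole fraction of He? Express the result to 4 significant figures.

Each component's effusion rate ∝ (its partial pressure)·(1/√M) ∝ n_i/√M_i.
So x_He in the escaping gas = (n_He/√M_He) / Σ(n_i/√M_i)
= (4.74/√4.00) / (4.74/√4.00 + 1.73/√48.00) = 2.370/(2.370 + 0.2497) = 0.9047.

0.9047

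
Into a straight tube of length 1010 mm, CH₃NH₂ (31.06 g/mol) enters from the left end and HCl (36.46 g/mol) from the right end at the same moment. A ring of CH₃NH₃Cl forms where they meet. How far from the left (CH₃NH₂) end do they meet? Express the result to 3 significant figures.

525 mm

Graham's law gives d_CH₃NH₂/d_HCl = rate_CH₃NH₂/rate_HCl = √(M_HCl/M_CH₃NH₂) = √(36.46/31.06) = 1.083.
With d_CH₃NH₂ + d_HCl = 1010 mm, d_HCl = 1010/(1 + 1.083) = 484.8 mm.
d_CH₃NH₂ = 1010 − 484.8 = 525 mm.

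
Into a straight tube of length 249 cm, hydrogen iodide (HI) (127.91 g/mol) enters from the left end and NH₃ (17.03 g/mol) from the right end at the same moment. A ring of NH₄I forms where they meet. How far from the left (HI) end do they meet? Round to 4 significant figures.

66.57 cm

Graham's law gives d_HI/d_NH₃ = rate_HI/rate_NH₃ = √(M_NH₃/M_HI) = √(17.03/127.91) = 0.3649.
With d_HI + d_NH₃ = 249 cm, d_NH₃ = 249/(1 + 0.3649) = 182.4 cm.
d_HI = 249 − 182.4 = 66.57 cm.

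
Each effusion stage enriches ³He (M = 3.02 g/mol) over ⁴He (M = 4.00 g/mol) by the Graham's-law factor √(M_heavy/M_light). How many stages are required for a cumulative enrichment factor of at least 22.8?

Per stage α = (4.00/3.02)^(1/2) = 1.32450^0.5, giving ln α = 0.1405.
Need α^N ≥ 22.8 ⇒ N ≥ ln(22.8) / ln α = 3.127 / 0.1405 = 22.25.
Rounding up, N = 23 stages.

23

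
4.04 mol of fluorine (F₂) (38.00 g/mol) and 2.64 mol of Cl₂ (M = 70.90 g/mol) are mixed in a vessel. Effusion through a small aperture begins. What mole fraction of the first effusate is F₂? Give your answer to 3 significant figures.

0.676

Effusion rate of each component ∝ n_i/√M_i (partial pressure × 1/√M).
Mole fraction of F₂ in the effusate = (n_F₂/√M_F₂) / (n_F₂/√M_F₂ + n_Cl₂/√M_Cl₂)
= (4.04/√38.00) / (4.04/√38.00 + 2.64/√70.90) = 0.6554/(0.6554 + 0.3135) = 0.676.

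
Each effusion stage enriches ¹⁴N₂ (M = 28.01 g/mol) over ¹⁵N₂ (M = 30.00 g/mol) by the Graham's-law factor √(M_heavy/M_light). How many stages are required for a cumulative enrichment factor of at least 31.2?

101

With α = √(30.00/28.01) per stage, ln α = ½ ln(1.07105) = 0.03432.
Need α^N ≥ 31.2 ⇒ N ≥ ln(31.2) / ln α = 3.440 / 0.03432 = 100.25.
So at least 101 stages are needed.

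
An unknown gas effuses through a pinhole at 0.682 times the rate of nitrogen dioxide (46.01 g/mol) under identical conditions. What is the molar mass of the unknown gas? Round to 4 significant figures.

98.92 g/mol

Graham's law gives rate_X/rate_NO₂ = √(M_NO₂/M_X).
0.682 = √(46.01/M_X)
M_X = 46.01 / 0.682² = 46.01 / 0.4651 = 98.92 g/mol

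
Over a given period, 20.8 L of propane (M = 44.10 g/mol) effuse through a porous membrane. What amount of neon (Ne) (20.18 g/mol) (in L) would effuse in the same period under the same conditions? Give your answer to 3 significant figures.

30.7 L

Since effusion rate ∝ 1/√M, rate_Ne/rate_C₃H₈ = √(M_C₃H₈/M_Ne) = √(44.10/20.18) = √2.185 = 1.478.
So the volume for Ne is 20.8 × 1.478 = 30.7 L.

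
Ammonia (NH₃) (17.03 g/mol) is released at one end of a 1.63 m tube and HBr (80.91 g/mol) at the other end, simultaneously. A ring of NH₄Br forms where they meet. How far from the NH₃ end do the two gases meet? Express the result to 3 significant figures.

Distances travelled in equal time are proportional to diffusion rates, so d_NH₃/d_HBr = √(M_HBr/M_NH₃) = √(80.91/17.03) = 2.180.
With d_NH₃ + d_HBr = 1.63 m, d_HBr = 1.63/(1 + 2.180) = 0.5126 m.
d_NH₃ = 1.63 − 0.5126 = 1.12 m.

1.12 m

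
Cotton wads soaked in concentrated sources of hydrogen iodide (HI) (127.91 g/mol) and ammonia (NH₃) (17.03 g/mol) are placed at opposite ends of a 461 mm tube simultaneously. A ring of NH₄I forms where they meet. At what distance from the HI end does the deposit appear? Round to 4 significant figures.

In equal time, each gas travels a distance ∝ its rate ∝ 1/√M, so d_HI/d_NH₃ = √(M_NH₃/M_HI) = √(17.03/127.91) = 0.3649.
With d_HI + d_NH₃ = 461 mm, d_NH₃ = 461/(1 + 0.3649) = 337.8 mm.
d_HI = 461 − 337.8 = 123.2 mm.

123.2 mm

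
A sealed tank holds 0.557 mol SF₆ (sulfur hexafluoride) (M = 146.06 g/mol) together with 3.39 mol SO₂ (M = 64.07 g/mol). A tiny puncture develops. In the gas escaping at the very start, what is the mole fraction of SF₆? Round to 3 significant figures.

Effusion rate of each component ∝ n_i/√M_i (partial pressure × 1/√M).
Mole fraction of SF₆ in the effusate = (n_SF₆/√M_SF₆) / (n_SF₆/√M_SF₆ + n_SO₂/√M_SO₂)
= (0.557/√146.06) / (0.557/√146.06 + 3.39/√64.07) = 0.04609/(0.04609 + 0.4235) = 0.0981.

0.0981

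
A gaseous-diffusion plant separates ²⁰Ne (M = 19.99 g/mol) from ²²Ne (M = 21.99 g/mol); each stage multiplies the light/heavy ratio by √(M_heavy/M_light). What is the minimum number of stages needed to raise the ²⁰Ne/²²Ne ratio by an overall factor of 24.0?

67

With α = √(21.99/19.99) per stage, ln α = ½ ln(1.10005) = 0.04768.
Need α^N ≥ 24.0 ⇒ N ≥ ln(24.0) / ln α = 3.178 / 0.04768 = 66.66.
Rounding up, N = 67 stages.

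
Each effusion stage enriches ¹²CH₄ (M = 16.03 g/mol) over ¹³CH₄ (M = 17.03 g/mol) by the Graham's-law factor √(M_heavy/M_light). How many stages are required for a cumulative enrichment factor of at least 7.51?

67

Single-stage factor α = √(17.03/16.03), so ln α = ½ ln(1.06238) = 0.03026.
Need α^N ≥ 7.51 ⇒ N ≥ ln(7.51) / ln α = 2.016 / 0.03026 = 66.64.
So at least 67 stages are needed.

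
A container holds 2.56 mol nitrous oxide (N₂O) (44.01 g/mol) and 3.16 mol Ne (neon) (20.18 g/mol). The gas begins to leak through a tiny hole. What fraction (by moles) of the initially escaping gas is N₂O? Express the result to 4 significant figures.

0.3542

Effusion rate of each component ∝ n_i/√M_i (partial pressure × 1/√M).
So x_N₂O in the escaping gas = (n_N₂O/√M_N₂O) / Σ(n_i/√M_i)
= (2.56/√44.01) / (2.56/√44.01 + 3.16/√20.18) = 0.3859/(0.3859 + 0.7034) = 0.3542.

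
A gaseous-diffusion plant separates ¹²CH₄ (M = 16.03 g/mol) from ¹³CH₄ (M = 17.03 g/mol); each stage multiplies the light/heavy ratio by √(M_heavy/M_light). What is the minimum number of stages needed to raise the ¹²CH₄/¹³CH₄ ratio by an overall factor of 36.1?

119

With α = √(17.03/16.03) per stage, ln α = ½ ln(1.06238) = 0.03026.
Need α^N ≥ 36.1 ⇒ N ≥ ln(36.1) / ln α = 3.586 / 0.03026 = 118.53.
Rounding up, N = 119 stages.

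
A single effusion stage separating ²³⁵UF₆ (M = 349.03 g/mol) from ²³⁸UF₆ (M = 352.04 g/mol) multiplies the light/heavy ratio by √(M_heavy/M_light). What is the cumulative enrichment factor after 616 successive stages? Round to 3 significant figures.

14.1

The single-stage factor is √(M_heavy/M_light), so 616 stages give [√(352.04/349.03)]^616 = (352.04/349.03)^(616/2).
= 1.00862^308 = 14.1.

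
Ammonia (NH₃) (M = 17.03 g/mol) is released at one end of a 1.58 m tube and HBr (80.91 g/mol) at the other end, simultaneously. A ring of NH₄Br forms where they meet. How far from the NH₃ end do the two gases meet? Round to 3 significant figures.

The fronts meet when d_NH₃ + d_HBr = L with d_NH₃/d_HBr = √(M_HBr/M_NH₃) (Graham's law). Here √(M_HBr/M_NH₃) = √(80.91/17.03) = 2.180.
With d_NH₃ + d_HBr = 1.58 m, d_HBr = 1.58/(1 + 2.180) = 0.4969 m.
d_NH₃ = 1.58 − 0.4969 = 1.08 m.

1.08 m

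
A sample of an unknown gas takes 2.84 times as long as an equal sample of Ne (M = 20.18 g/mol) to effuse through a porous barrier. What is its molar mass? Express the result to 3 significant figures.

163 g/mol

Using Graham's law: t_X/t_Ne = √(M_X/M_Ne).
2.84 = √(M_X/20.18)
M_X = 20.18 × 2.84² = 20.18 × 8.066 = 163 g/mol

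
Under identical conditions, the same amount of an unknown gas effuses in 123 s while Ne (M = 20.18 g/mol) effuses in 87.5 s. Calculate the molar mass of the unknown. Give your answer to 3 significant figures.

39.9 g/mol

Since effusion rate ∝ 1/√M, t_X/t_Ne = √(M_X/M_Ne).
123/87.5 = 1.406 = √(M_X/20.18)
M_X = 20.18 × 1.406² = 20.18 × 1.976 = 39.9 g/mol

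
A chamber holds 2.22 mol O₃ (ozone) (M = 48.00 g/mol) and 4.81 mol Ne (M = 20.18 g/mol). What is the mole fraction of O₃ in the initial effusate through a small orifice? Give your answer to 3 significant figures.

Each component's effusion rate ∝ (its partial pressure)·(1/√M) ∝ n_i/√M_i.
x_O₃(eff) = (n_O₃/√M_O₃) / (n_O₃/√M_O₃ + n_Ne/√M_Ne)
= (2.22/√48.00) / (2.22/√48.00 + 4.81/√20.18) = 0.3204/(0.3204 + 1.071) = 0.230.

0.230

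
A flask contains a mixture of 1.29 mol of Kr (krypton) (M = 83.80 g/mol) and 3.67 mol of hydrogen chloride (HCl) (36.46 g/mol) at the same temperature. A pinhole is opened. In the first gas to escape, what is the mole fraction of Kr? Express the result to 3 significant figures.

Rate_i ∝ x_i/√M_i (Graham's law weighted by mole fraction), so the effusate composition follows n_i/√M_i.
x_Kr(eff) = (n_Kr/√M_Kr) / (n_Kr/√M_Kr + n_HCl/√M_HCl)
= (1.29/√83.80) / (1.29/√83.80 + 3.67/√36.46) = 0.1409/(0.1409 + 0.6078) = 0.188.

0.188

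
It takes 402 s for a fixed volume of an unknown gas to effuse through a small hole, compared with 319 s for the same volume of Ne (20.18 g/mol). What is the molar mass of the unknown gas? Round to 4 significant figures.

32.05 g/mol

By Graham's law, t_X/t_Ne = √(M_X/M_Ne).
402/319 = 1.260 = √(M_X/20.18)
M_X = 20.18 × 1.260² = 20.18 × 1.588 = 32.05 g/mol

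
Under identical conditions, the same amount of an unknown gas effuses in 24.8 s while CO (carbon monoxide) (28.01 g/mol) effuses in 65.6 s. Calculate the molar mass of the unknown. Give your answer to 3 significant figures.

4.00 g/mol

Using Graham's law: t_X/t_CO = √(M_X/M_CO).
24.8/65.6 = 0.3780 = √(M_X/28.01)
M_X = 28.01 × 0.3780² = 28.01 × 0.1429 = 4.00 g/mol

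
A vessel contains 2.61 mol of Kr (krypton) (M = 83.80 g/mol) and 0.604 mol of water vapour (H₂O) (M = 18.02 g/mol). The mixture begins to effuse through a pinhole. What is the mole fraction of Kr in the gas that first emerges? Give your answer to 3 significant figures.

Effusion rate of each component ∝ n_i/√M_i (partial pressure × 1/√M).
Mole fraction of Kr in the effusate = (n_Kr/√M_Kr) / (n_Kr/√M_Kr + n_H₂O/√M_H₂O)
= (2.61/√83.80) / (2.61/√83.80 + 0.604/√18.02) = 0.2851/(0.2851 + 0.1423) = 0.667.

0.667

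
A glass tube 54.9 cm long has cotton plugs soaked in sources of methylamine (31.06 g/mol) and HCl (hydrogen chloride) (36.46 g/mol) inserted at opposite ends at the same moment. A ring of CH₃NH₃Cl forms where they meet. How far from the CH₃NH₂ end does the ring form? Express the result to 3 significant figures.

28.5 cm

Distances travelled in equal time are proportional to diffusion rates, so d_CH₃NH₂/d_HCl = √(M_HCl/M_CH₃NH₂) = √(36.46/31.06) = 1.083.
With d_CH₃NH₂ + d_HCl = 54.9 cm, d_HCl = 54.9/(1 + 1.083) = 26.35 cm.
d_CH₃NH₂ = 54.9 − 26.35 = 28.5 cm.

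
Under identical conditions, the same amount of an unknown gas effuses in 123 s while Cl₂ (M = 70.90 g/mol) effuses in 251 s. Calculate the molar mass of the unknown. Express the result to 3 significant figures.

17.0 g/mol

Since effusion rate ∝ 1/√M, t_X/t_Cl₂ = √(M_X/M_Cl₂).
123/251 = 0.4900 = √(M_X/70.90)
M_X = 70.90 × 0.4900² = 70.90 × 0.2401 = 17.0 g/mol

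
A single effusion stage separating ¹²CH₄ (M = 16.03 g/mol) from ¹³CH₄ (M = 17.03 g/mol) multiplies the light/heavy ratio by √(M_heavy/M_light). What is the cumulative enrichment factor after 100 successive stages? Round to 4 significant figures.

After 100 stages the ratio has grown by (√(17.03/16.03))^100 = (17.03/16.03)^(100/2).
= 1.06238^50 = 20.61.

20.61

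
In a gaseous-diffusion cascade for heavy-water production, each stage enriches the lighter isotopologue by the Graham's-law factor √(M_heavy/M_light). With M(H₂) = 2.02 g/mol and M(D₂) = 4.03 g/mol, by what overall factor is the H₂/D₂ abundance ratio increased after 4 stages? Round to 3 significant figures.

Overall factor = α^4 with α = √(4.03/2.02), i.e. (4.03/2.02)^(4/2).
= 1.99505^2 = 3.98.

3.98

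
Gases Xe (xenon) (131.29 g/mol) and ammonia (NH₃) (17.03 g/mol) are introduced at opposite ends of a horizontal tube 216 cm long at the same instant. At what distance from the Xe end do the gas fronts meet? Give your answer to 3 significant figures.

57.2 cm

In equal time, each gas travels a distance ∝ its rate ∝ 1/√M, so d_Xe/d_NH₃ = √(M_NH₃/M_Xe) = √(17.03/131.29) = 0.3602.
With d_Xe + d_NH₃ = 216 cm, d_NH₃ = 216/(1 + 0.3602) = 158.8 cm.
d_Xe = 216 − 158.8 = 57.2 cm.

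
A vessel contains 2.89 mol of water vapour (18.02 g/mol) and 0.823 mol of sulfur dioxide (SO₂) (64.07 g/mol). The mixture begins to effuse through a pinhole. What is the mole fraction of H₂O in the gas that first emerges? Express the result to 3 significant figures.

0.869

Effusion rate of each component ∝ n_i/√M_i (partial pressure × 1/√M).
x_H₂O(eff) = (n_H₂O/√M_H₂O) / (n_H₂O/√M_H₂O + n_SO₂/√M_SO₂)
= (2.89/√18.02) / (2.89/√18.02 + 0.823/√64.07) = 0.6808/(0.6808 + 0.1028) = 0.869.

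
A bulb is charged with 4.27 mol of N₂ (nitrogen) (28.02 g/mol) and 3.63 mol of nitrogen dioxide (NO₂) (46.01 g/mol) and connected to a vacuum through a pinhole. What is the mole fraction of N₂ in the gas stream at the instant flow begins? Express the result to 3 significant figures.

Each component's effusion rate ∝ (its partial pressure)·(1/√M) ∝ n_i/√M_i.
Mole fraction of N₂ in the effusate = (n_N₂/√M_N₂) / (n_N₂/√M_N₂ + n_NO₂/√M_NO₂)
= (4.27/√28.02) / (4.27/√28.02 + 3.63/√46.01) = 0.8067/(0.8067 + 0.5352) = 0.601.

0.601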